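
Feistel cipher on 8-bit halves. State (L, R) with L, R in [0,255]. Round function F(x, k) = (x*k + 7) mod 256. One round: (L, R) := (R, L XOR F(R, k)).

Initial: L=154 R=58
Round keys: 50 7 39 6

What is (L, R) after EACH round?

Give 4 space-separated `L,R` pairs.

Answer: 58,193 193,116 116,114 114,199

Derivation:
Round 1 (k=50): L=58 R=193
Round 2 (k=7): L=193 R=116
Round 3 (k=39): L=116 R=114
Round 4 (k=6): L=114 R=199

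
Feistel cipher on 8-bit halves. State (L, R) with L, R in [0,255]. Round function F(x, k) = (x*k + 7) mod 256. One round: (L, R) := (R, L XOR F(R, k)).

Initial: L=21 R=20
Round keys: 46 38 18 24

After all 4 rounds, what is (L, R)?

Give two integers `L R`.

Answer: 47 248

Derivation:
Round 1 (k=46): L=20 R=138
Round 2 (k=38): L=138 R=151
Round 3 (k=18): L=151 R=47
Round 4 (k=24): L=47 R=248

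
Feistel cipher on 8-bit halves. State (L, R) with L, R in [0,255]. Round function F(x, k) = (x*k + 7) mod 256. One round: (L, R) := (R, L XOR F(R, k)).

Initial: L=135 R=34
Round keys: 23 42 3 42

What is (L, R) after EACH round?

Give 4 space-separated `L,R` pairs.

Answer: 34,146 146,217 217,0 0,222

Derivation:
Round 1 (k=23): L=34 R=146
Round 2 (k=42): L=146 R=217
Round 3 (k=3): L=217 R=0
Round 4 (k=42): L=0 R=222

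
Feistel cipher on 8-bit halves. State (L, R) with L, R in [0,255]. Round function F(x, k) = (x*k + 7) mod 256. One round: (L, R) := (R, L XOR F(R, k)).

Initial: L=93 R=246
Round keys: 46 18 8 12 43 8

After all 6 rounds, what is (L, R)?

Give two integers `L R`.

Round 1 (k=46): L=246 R=102
Round 2 (k=18): L=102 R=197
Round 3 (k=8): L=197 R=73
Round 4 (k=12): L=73 R=182
Round 5 (k=43): L=182 R=208
Round 6 (k=8): L=208 R=49

Answer: 208 49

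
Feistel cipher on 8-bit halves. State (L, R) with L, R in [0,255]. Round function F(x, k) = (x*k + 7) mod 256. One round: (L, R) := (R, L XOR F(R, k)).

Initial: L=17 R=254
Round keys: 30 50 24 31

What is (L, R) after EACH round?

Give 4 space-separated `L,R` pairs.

Round 1 (k=30): L=254 R=218
Round 2 (k=50): L=218 R=101
Round 3 (k=24): L=101 R=165
Round 4 (k=31): L=165 R=103

Answer: 254,218 218,101 101,165 165,103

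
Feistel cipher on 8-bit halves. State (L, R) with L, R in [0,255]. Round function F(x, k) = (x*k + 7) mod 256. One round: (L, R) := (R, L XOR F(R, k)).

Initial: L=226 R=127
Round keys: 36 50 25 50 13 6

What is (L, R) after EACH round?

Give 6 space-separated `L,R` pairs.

Round 1 (k=36): L=127 R=1
Round 2 (k=50): L=1 R=70
Round 3 (k=25): L=70 R=220
Round 4 (k=50): L=220 R=185
Round 5 (k=13): L=185 R=176
Round 6 (k=6): L=176 R=158

Answer: 127,1 1,70 70,220 220,185 185,176 176,158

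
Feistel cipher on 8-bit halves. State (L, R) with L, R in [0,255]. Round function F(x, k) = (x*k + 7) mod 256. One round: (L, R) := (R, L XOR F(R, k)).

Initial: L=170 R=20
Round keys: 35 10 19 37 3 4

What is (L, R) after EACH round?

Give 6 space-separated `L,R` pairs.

Answer: 20,105 105,53 53,159 159,55 55,51 51,228

Derivation:
Round 1 (k=35): L=20 R=105
Round 2 (k=10): L=105 R=53
Round 3 (k=19): L=53 R=159
Round 4 (k=37): L=159 R=55
Round 5 (k=3): L=55 R=51
Round 6 (k=4): L=51 R=228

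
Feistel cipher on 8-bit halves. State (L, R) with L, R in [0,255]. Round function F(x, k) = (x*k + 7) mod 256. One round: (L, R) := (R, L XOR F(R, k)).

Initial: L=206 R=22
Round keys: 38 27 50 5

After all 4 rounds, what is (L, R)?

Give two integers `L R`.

Round 1 (k=38): L=22 R=133
Round 2 (k=27): L=133 R=24
Round 3 (k=50): L=24 R=50
Round 4 (k=5): L=50 R=25

Answer: 50 25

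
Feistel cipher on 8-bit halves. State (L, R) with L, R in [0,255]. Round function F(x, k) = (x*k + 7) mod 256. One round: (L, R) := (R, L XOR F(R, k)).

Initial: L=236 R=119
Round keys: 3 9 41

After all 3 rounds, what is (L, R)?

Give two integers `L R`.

Answer: 240 247

Derivation:
Round 1 (k=3): L=119 R=128
Round 2 (k=9): L=128 R=240
Round 3 (k=41): L=240 R=247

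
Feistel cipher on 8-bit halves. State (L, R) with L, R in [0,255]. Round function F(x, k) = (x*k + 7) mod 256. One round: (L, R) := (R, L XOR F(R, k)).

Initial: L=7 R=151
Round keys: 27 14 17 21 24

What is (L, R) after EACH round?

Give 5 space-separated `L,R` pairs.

Round 1 (k=27): L=151 R=243
Round 2 (k=14): L=243 R=198
Round 3 (k=17): L=198 R=222
Round 4 (k=21): L=222 R=251
Round 5 (k=24): L=251 R=81

Answer: 151,243 243,198 198,222 222,251 251,81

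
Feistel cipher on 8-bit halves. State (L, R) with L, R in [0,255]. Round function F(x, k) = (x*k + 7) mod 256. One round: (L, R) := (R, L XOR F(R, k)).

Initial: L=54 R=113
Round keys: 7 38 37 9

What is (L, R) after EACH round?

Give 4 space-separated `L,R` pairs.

Round 1 (k=7): L=113 R=40
Round 2 (k=38): L=40 R=134
Round 3 (k=37): L=134 R=77
Round 4 (k=9): L=77 R=58

Answer: 113,40 40,134 134,77 77,58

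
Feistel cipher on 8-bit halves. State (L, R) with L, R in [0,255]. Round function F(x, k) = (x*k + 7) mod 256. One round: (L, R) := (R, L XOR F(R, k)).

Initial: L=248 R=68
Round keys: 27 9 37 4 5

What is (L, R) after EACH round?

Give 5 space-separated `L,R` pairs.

Answer: 68,203 203,110 110,38 38,241 241,154

Derivation:
Round 1 (k=27): L=68 R=203
Round 2 (k=9): L=203 R=110
Round 3 (k=37): L=110 R=38
Round 4 (k=4): L=38 R=241
Round 5 (k=5): L=241 R=154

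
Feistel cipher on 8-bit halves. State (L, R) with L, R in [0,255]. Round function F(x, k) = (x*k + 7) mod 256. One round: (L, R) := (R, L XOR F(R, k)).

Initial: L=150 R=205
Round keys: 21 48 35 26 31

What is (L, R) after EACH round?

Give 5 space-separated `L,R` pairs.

Answer: 205,78 78,106 106,203 203,207 207,211

Derivation:
Round 1 (k=21): L=205 R=78
Round 2 (k=48): L=78 R=106
Round 3 (k=35): L=106 R=203
Round 4 (k=26): L=203 R=207
Round 5 (k=31): L=207 R=211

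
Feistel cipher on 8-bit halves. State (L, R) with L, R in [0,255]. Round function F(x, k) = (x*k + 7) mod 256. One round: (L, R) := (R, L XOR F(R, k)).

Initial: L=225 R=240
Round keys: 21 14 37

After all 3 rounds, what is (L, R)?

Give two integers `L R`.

Answer: 75 136

Derivation:
Round 1 (k=21): L=240 R=86
Round 2 (k=14): L=86 R=75
Round 3 (k=37): L=75 R=136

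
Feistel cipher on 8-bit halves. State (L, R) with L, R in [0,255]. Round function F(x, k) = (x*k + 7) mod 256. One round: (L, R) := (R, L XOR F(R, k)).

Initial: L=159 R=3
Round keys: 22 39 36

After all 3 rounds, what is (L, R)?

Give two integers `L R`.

Round 1 (k=22): L=3 R=214
Round 2 (k=39): L=214 R=162
Round 3 (k=36): L=162 R=25

Answer: 162 25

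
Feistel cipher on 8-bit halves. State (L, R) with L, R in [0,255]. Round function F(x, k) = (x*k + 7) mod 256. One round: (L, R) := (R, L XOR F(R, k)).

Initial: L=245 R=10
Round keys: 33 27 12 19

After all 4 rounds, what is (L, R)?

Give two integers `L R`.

Answer: 151 101

Derivation:
Round 1 (k=33): L=10 R=164
Round 2 (k=27): L=164 R=89
Round 3 (k=12): L=89 R=151
Round 4 (k=19): L=151 R=101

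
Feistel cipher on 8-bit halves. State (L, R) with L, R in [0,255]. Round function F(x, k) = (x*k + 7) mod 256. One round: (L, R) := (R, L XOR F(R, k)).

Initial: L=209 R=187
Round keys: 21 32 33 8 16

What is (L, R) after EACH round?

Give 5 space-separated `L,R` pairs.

Round 1 (k=21): L=187 R=143
Round 2 (k=32): L=143 R=92
Round 3 (k=33): L=92 R=108
Round 4 (k=8): L=108 R=59
Round 5 (k=16): L=59 R=219

Answer: 187,143 143,92 92,108 108,59 59,219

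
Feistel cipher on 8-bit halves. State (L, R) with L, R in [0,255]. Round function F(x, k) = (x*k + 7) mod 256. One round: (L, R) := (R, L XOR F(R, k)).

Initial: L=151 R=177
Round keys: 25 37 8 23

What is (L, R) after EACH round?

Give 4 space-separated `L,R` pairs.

Round 1 (k=25): L=177 R=199
Round 2 (k=37): L=199 R=123
Round 3 (k=8): L=123 R=24
Round 4 (k=23): L=24 R=84

Answer: 177,199 199,123 123,24 24,84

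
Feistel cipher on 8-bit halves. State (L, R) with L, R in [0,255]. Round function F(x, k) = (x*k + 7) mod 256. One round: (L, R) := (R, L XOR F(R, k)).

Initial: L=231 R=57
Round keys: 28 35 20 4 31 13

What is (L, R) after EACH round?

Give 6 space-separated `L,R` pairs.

Answer: 57,164 164,74 74,107 107,249 249,69 69,113

Derivation:
Round 1 (k=28): L=57 R=164
Round 2 (k=35): L=164 R=74
Round 3 (k=20): L=74 R=107
Round 4 (k=4): L=107 R=249
Round 5 (k=31): L=249 R=69
Round 6 (k=13): L=69 R=113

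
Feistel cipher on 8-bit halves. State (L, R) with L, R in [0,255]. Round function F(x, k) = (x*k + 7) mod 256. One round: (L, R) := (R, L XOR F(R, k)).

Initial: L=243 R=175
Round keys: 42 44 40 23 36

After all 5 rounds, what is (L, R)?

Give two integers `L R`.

Answer: 86 86

Derivation:
Round 1 (k=42): L=175 R=78
Round 2 (k=44): L=78 R=192
Round 3 (k=40): L=192 R=73
Round 4 (k=23): L=73 R=86
Round 5 (k=36): L=86 R=86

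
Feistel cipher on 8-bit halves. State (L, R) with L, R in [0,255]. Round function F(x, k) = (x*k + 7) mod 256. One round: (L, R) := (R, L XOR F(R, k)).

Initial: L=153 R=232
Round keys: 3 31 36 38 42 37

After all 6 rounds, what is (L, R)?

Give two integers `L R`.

Answer: 50 61

Derivation:
Round 1 (k=3): L=232 R=38
Round 2 (k=31): L=38 R=73
Round 3 (k=36): L=73 R=109
Round 4 (k=38): L=109 R=124
Round 5 (k=42): L=124 R=50
Round 6 (k=37): L=50 R=61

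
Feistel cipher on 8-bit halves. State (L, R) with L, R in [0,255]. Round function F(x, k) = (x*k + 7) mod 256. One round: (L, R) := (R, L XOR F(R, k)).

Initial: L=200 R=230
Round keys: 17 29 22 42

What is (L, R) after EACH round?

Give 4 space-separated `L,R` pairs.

Round 1 (k=17): L=230 R=133
Round 2 (k=29): L=133 R=254
Round 3 (k=22): L=254 R=94
Round 4 (k=42): L=94 R=141

Answer: 230,133 133,254 254,94 94,141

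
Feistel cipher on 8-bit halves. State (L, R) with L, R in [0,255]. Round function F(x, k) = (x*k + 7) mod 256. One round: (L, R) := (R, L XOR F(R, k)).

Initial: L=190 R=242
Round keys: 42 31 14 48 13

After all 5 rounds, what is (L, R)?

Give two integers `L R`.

Answer: 55 176

Derivation:
Round 1 (k=42): L=242 R=5
Round 2 (k=31): L=5 R=80
Round 3 (k=14): L=80 R=98
Round 4 (k=48): L=98 R=55
Round 5 (k=13): L=55 R=176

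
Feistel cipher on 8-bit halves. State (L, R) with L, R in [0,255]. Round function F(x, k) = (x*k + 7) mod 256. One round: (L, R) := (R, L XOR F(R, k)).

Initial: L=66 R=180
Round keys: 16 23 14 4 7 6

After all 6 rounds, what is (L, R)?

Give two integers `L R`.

Round 1 (k=16): L=180 R=5
Round 2 (k=23): L=5 R=206
Round 3 (k=14): L=206 R=78
Round 4 (k=4): L=78 R=241
Round 5 (k=7): L=241 R=208
Round 6 (k=6): L=208 R=22

Answer: 208 22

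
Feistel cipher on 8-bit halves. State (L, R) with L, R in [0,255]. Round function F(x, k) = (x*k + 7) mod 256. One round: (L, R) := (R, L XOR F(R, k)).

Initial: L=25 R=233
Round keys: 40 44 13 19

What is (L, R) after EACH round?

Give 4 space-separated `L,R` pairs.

Answer: 233,118 118,166 166,3 3,230

Derivation:
Round 1 (k=40): L=233 R=118
Round 2 (k=44): L=118 R=166
Round 3 (k=13): L=166 R=3
Round 4 (k=19): L=3 R=230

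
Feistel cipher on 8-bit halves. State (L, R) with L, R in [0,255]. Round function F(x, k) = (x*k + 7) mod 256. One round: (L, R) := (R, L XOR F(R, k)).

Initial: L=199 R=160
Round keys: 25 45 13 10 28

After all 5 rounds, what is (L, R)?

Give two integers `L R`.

Round 1 (k=25): L=160 R=96
Round 2 (k=45): L=96 R=71
Round 3 (k=13): L=71 R=194
Round 4 (k=10): L=194 R=220
Round 5 (k=28): L=220 R=213

Answer: 220 213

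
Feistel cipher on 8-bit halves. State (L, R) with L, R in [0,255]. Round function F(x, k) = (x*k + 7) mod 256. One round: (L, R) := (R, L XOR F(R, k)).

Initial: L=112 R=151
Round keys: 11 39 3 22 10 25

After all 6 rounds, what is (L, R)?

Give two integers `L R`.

Answer: 62 16

Derivation:
Round 1 (k=11): L=151 R=244
Round 2 (k=39): L=244 R=164
Round 3 (k=3): L=164 R=7
Round 4 (k=22): L=7 R=5
Round 5 (k=10): L=5 R=62
Round 6 (k=25): L=62 R=16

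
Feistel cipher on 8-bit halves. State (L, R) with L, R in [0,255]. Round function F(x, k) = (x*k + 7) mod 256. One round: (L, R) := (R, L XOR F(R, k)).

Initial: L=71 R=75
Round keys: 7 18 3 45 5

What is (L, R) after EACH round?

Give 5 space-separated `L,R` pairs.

Answer: 75,83 83,150 150,154 154,143 143,72

Derivation:
Round 1 (k=7): L=75 R=83
Round 2 (k=18): L=83 R=150
Round 3 (k=3): L=150 R=154
Round 4 (k=45): L=154 R=143
Round 5 (k=5): L=143 R=72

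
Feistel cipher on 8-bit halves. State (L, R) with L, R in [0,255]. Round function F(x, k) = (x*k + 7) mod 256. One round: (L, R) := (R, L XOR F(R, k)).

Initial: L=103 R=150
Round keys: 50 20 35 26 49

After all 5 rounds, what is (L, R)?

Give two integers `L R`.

Answer: 146 103

Derivation:
Round 1 (k=50): L=150 R=52
Round 2 (k=20): L=52 R=129
Round 3 (k=35): L=129 R=158
Round 4 (k=26): L=158 R=146
Round 5 (k=49): L=146 R=103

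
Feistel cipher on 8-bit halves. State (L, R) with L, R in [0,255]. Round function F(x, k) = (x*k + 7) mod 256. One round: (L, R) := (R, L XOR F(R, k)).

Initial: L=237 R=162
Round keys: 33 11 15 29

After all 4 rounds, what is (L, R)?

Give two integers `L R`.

Answer: 130 80

Derivation:
Round 1 (k=33): L=162 R=4
Round 2 (k=11): L=4 R=145
Round 3 (k=15): L=145 R=130
Round 4 (k=29): L=130 R=80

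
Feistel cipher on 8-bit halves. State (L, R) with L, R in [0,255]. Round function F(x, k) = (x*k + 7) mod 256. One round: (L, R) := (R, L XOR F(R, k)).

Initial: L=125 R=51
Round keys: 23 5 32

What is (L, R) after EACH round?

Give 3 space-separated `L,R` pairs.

Round 1 (k=23): L=51 R=225
Round 2 (k=5): L=225 R=95
Round 3 (k=32): L=95 R=6

Answer: 51,225 225,95 95,6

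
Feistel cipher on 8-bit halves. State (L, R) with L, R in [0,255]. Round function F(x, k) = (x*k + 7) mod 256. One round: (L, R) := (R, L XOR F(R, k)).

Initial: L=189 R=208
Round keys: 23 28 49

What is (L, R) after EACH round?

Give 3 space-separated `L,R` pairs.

Answer: 208,10 10,207 207,172

Derivation:
Round 1 (k=23): L=208 R=10
Round 2 (k=28): L=10 R=207
Round 3 (k=49): L=207 R=172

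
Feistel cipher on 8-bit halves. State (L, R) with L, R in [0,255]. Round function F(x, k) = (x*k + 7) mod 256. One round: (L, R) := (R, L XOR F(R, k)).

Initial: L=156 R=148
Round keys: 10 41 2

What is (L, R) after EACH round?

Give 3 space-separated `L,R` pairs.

Round 1 (k=10): L=148 R=83
Round 2 (k=41): L=83 R=198
Round 3 (k=2): L=198 R=192

Answer: 148,83 83,198 198,192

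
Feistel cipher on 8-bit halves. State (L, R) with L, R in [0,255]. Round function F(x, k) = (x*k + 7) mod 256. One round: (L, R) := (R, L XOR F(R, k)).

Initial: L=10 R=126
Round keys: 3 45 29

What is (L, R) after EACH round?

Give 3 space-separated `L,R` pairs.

Round 1 (k=3): L=126 R=139
Round 2 (k=45): L=139 R=8
Round 3 (k=29): L=8 R=100

Answer: 126,139 139,8 8,100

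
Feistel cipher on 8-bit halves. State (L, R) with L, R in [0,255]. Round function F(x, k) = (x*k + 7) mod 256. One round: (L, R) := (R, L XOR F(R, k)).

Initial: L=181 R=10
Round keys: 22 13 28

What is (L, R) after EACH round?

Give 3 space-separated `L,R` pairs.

Answer: 10,86 86,111 111,125

Derivation:
Round 1 (k=22): L=10 R=86
Round 2 (k=13): L=86 R=111
Round 3 (k=28): L=111 R=125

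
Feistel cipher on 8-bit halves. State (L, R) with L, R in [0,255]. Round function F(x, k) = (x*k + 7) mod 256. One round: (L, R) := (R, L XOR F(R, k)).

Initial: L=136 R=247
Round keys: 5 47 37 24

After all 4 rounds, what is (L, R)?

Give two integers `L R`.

Answer: 227 173

Derivation:
Round 1 (k=5): L=247 R=82
Round 2 (k=47): L=82 R=226
Round 3 (k=37): L=226 R=227
Round 4 (k=24): L=227 R=173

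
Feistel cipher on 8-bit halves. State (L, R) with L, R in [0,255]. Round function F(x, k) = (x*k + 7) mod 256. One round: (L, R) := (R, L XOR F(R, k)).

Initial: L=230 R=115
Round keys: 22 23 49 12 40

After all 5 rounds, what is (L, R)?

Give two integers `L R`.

Round 1 (k=22): L=115 R=15
Round 2 (k=23): L=15 R=19
Round 3 (k=49): L=19 R=165
Round 4 (k=12): L=165 R=208
Round 5 (k=40): L=208 R=34

Answer: 208 34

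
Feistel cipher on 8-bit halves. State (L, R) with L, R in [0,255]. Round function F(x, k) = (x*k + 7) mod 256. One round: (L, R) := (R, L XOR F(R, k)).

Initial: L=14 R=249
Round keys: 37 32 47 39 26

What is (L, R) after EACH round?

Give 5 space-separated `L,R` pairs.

Answer: 249,10 10,190 190,227 227,34 34,152

Derivation:
Round 1 (k=37): L=249 R=10
Round 2 (k=32): L=10 R=190
Round 3 (k=47): L=190 R=227
Round 4 (k=39): L=227 R=34
Round 5 (k=26): L=34 R=152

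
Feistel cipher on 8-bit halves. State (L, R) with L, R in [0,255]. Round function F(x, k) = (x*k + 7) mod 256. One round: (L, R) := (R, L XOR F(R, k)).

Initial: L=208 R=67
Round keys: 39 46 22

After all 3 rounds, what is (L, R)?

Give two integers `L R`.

Round 1 (k=39): L=67 R=236
Round 2 (k=46): L=236 R=44
Round 3 (k=22): L=44 R=35

Answer: 44 35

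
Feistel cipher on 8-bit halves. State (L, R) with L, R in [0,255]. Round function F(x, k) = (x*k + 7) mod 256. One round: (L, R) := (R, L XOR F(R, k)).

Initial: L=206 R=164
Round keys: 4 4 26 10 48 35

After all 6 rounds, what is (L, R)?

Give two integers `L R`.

Answer: 83 224

Derivation:
Round 1 (k=4): L=164 R=89
Round 2 (k=4): L=89 R=207
Round 3 (k=26): L=207 R=84
Round 4 (k=10): L=84 R=128
Round 5 (k=48): L=128 R=83
Round 6 (k=35): L=83 R=224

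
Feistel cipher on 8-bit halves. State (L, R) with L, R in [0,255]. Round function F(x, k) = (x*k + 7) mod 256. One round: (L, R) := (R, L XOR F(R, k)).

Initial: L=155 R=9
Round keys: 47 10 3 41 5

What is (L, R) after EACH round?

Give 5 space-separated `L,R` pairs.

Answer: 9,53 53,16 16,2 2,73 73,118

Derivation:
Round 1 (k=47): L=9 R=53
Round 2 (k=10): L=53 R=16
Round 3 (k=3): L=16 R=2
Round 4 (k=41): L=2 R=73
Round 5 (k=5): L=73 R=118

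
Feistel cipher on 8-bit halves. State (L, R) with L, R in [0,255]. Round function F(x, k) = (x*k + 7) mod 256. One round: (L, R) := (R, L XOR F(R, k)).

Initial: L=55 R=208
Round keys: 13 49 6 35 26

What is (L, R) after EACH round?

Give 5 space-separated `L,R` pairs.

Answer: 208,160 160,119 119,113 113,13 13,40

Derivation:
Round 1 (k=13): L=208 R=160
Round 2 (k=49): L=160 R=119
Round 3 (k=6): L=119 R=113
Round 4 (k=35): L=113 R=13
Round 5 (k=26): L=13 R=40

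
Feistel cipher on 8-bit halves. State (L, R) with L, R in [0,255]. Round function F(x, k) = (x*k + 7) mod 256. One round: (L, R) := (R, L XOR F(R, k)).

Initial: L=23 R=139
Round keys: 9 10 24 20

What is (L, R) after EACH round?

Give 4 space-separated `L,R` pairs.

Answer: 139,253 253,98 98,202 202,173

Derivation:
Round 1 (k=9): L=139 R=253
Round 2 (k=10): L=253 R=98
Round 3 (k=24): L=98 R=202
Round 4 (k=20): L=202 R=173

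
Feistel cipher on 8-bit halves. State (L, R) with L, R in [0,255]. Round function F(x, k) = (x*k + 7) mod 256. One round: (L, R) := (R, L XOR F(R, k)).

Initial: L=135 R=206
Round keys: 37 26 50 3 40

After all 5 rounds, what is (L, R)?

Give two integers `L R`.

Round 1 (k=37): L=206 R=74
Round 2 (k=26): L=74 R=69
Round 3 (k=50): L=69 R=203
Round 4 (k=3): L=203 R=45
Round 5 (k=40): L=45 R=196

Answer: 45 196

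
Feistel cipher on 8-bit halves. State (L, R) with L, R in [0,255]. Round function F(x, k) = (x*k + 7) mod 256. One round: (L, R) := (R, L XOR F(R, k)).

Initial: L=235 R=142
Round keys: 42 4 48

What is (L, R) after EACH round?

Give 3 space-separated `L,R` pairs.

Answer: 142,184 184,105 105,15

Derivation:
Round 1 (k=42): L=142 R=184
Round 2 (k=4): L=184 R=105
Round 3 (k=48): L=105 R=15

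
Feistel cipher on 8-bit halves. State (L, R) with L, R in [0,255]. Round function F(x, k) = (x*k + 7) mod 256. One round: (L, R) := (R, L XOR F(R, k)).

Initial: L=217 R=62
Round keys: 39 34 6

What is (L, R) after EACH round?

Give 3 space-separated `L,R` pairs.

Answer: 62,160 160,121 121,125

Derivation:
Round 1 (k=39): L=62 R=160
Round 2 (k=34): L=160 R=121
Round 3 (k=6): L=121 R=125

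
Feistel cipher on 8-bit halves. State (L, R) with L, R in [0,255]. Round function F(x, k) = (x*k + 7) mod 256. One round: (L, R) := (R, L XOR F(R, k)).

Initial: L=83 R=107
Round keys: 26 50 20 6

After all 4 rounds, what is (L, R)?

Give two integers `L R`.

Answer: 209 21

Derivation:
Round 1 (k=26): L=107 R=182
Round 2 (k=50): L=182 R=248
Round 3 (k=20): L=248 R=209
Round 4 (k=6): L=209 R=21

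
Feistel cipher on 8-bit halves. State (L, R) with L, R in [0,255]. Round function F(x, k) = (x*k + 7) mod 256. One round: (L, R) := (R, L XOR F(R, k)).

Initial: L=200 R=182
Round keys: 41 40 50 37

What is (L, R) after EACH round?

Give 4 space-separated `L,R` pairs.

Answer: 182,229 229,121 121,76 76,122

Derivation:
Round 1 (k=41): L=182 R=229
Round 2 (k=40): L=229 R=121
Round 3 (k=50): L=121 R=76
Round 4 (k=37): L=76 R=122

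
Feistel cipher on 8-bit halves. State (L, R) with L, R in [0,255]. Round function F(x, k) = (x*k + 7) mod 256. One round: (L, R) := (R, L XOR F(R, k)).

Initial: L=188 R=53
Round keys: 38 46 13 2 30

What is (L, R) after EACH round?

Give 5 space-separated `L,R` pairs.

Round 1 (k=38): L=53 R=89
Round 2 (k=46): L=89 R=48
Round 3 (k=13): L=48 R=46
Round 4 (k=2): L=46 R=83
Round 5 (k=30): L=83 R=239

Answer: 53,89 89,48 48,46 46,83 83,239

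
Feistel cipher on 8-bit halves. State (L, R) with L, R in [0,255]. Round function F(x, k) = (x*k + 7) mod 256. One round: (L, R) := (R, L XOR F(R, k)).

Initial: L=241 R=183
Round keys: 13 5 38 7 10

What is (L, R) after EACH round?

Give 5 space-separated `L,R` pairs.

Round 1 (k=13): L=183 R=163
Round 2 (k=5): L=163 R=129
Round 3 (k=38): L=129 R=142
Round 4 (k=7): L=142 R=104
Round 5 (k=10): L=104 R=153

Answer: 183,163 163,129 129,142 142,104 104,153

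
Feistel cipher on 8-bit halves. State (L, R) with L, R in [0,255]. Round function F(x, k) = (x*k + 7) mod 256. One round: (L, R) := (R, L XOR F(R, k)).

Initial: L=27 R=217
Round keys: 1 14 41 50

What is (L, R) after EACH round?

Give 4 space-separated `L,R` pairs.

Round 1 (k=1): L=217 R=251
Round 2 (k=14): L=251 R=24
Round 3 (k=41): L=24 R=36
Round 4 (k=50): L=36 R=23

Answer: 217,251 251,24 24,36 36,23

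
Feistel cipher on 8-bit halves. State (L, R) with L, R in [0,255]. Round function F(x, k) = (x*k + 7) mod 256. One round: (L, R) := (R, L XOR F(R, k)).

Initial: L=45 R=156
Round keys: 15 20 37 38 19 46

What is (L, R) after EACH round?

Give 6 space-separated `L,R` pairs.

Answer: 156,6 6,227 227,208 208,4 4,131 131,149

Derivation:
Round 1 (k=15): L=156 R=6
Round 2 (k=20): L=6 R=227
Round 3 (k=37): L=227 R=208
Round 4 (k=38): L=208 R=4
Round 5 (k=19): L=4 R=131
Round 6 (k=46): L=131 R=149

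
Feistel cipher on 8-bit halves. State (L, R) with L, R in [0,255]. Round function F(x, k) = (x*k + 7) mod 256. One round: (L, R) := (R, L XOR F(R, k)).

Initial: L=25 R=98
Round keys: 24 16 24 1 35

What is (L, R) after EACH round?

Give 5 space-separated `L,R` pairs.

Round 1 (k=24): L=98 R=46
Round 2 (k=16): L=46 R=133
Round 3 (k=24): L=133 R=81
Round 4 (k=1): L=81 R=221
Round 5 (k=35): L=221 R=111

Answer: 98,46 46,133 133,81 81,221 221,111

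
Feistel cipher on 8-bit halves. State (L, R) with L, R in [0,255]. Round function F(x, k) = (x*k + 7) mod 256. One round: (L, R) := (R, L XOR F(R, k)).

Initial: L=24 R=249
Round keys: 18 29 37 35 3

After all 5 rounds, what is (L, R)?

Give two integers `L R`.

Round 1 (k=18): L=249 R=145
Round 2 (k=29): L=145 R=141
Round 3 (k=37): L=141 R=249
Round 4 (k=35): L=249 R=159
Round 5 (k=3): L=159 R=29

Answer: 159 29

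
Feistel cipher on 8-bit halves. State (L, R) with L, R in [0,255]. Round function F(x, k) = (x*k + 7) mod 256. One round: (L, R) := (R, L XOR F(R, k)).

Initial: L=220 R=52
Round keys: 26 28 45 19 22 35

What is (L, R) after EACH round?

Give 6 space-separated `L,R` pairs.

Round 1 (k=26): L=52 R=147
Round 2 (k=28): L=147 R=47
Round 3 (k=45): L=47 R=217
Round 4 (k=19): L=217 R=13
Round 5 (k=22): L=13 R=252
Round 6 (k=35): L=252 R=118

Answer: 52,147 147,47 47,217 217,13 13,252 252,118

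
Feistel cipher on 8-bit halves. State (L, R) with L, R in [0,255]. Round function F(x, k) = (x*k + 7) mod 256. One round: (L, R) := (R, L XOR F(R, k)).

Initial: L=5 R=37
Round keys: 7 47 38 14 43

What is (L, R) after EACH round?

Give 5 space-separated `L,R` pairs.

Answer: 37,15 15,237 237,58 58,222 222,107

Derivation:
Round 1 (k=7): L=37 R=15
Round 2 (k=47): L=15 R=237
Round 3 (k=38): L=237 R=58
Round 4 (k=14): L=58 R=222
Round 5 (k=43): L=222 R=107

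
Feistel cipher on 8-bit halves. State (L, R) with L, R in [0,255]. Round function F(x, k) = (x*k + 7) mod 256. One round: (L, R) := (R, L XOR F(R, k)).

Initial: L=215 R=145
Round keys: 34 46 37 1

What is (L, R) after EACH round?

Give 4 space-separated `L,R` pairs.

Answer: 145,158 158,250 250,183 183,68

Derivation:
Round 1 (k=34): L=145 R=158
Round 2 (k=46): L=158 R=250
Round 3 (k=37): L=250 R=183
Round 4 (k=1): L=183 R=68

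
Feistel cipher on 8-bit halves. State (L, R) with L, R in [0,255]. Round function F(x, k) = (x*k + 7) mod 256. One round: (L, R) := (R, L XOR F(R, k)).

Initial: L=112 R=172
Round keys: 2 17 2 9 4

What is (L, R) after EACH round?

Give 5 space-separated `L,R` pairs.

Answer: 172,47 47,138 138,52 52,81 81,127

Derivation:
Round 1 (k=2): L=172 R=47
Round 2 (k=17): L=47 R=138
Round 3 (k=2): L=138 R=52
Round 4 (k=9): L=52 R=81
Round 5 (k=4): L=81 R=127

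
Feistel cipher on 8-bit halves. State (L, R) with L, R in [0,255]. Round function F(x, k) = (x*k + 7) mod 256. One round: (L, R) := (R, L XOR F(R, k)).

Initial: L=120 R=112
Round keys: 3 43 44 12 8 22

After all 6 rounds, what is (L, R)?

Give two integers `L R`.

Round 1 (k=3): L=112 R=47
Round 2 (k=43): L=47 R=156
Round 3 (k=44): L=156 R=248
Round 4 (k=12): L=248 R=59
Round 5 (k=8): L=59 R=39
Round 6 (k=22): L=39 R=90

Answer: 39 90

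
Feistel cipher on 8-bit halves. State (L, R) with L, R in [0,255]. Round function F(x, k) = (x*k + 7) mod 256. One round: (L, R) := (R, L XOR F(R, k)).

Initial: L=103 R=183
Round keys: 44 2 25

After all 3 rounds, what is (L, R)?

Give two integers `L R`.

Answer: 136 83

Derivation:
Round 1 (k=44): L=183 R=28
Round 2 (k=2): L=28 R=136
Round 3 (k=25): L=136 R=83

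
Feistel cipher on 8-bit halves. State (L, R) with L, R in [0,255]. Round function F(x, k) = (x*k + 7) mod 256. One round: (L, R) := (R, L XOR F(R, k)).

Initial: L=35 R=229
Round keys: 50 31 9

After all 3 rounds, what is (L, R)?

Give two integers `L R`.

Round 1 (k=50): L=229 R=226
Round 2 (k=31): L=226 R=128
Round 3 (k=9): L=128 R=101

Answer: 128 101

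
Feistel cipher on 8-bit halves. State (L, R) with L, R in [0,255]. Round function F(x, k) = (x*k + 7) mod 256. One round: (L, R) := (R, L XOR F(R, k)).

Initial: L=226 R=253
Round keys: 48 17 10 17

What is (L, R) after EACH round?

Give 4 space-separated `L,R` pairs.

Answer: 253,149 149,17 17,36 36,122

Derivation:
Round 1 (k=48): L=253 R=149
Round 2 (k=17): L=149 R=17
Round 3 (k=10): L=17 R=36
Round 4 (k=17): L=36 R=122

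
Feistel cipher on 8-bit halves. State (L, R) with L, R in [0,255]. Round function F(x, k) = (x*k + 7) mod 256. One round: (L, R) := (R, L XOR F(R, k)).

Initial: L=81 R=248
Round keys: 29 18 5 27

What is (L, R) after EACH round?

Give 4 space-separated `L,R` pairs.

Answer: 248,78 78,123 123,32 32,28

Derivation:
Round 1 (k=29): L=248 R=78
Round 2 (k=18): L=78 R=123
Round 3 (k=5): L=123 R=32
Round 4 (k=27): L=32 R=28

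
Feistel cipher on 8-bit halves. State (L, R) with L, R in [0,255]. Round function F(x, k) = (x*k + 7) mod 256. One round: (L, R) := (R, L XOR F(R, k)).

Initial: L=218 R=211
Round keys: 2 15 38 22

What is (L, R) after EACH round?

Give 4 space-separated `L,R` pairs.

Round 1 (k=2): L=211 R=119
Round 2 (k=15): L=119 R=211
Round 3 (k=38): L=211 R=46
Round 4 (k=22): L=46 R=40

Answer: 211,119 119,211 211,46 46,40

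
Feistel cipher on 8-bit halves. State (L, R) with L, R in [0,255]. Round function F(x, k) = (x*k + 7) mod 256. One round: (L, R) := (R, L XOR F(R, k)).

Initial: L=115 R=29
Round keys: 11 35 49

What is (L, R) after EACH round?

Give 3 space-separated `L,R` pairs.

Round 1 (k=11): L=29 R=53
Round 2 (k=35): L=53 R=91
Round 3 (k=49): L=91 R=71

Answer: 29,53 53,91 91,71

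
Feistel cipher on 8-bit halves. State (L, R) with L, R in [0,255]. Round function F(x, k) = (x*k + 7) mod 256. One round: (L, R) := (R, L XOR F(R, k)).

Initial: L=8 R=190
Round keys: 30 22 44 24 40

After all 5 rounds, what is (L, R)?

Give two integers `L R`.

Answer: 48 191

Derivation:
Round 1 (k=30): L=190 R=67
Round 2 (k=22): L=67 R=119
Round 3 (k=44): L=119 R=56
Round 4 (k=24): L=56 R=48
Round 5 (k=40): L=48 R=191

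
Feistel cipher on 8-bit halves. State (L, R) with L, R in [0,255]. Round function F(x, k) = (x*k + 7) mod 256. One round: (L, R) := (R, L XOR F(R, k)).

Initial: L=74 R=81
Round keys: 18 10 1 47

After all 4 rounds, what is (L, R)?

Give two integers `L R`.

Answer: 40 139

Derivation:
Round 1 (k=18): L=81 R=243
Round 2 (k=10): L=243 R=212
Round 3 (k=1): L=212 R=40
Round 4 (k=47): L=40 R=139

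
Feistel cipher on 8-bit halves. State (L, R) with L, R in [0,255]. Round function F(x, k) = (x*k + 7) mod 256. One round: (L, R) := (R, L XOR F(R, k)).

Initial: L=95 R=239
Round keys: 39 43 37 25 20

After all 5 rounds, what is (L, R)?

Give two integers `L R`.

Round 1 (k=39): L=239 R=47
Round 2 (k=43): L=47 R=3
Round 3 (k=37): L=3 R=89
Round 4 (k=25): L=89 R=187
Round 5 (k=20): L=187 R=250

Answer: 187 250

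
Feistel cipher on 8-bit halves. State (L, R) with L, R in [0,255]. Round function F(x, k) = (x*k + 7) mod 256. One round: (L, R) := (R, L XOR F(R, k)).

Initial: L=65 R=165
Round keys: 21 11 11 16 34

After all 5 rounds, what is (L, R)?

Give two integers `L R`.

Answer: 240 2

Derivation:
Round 1 (k=21): L=165 R=209
Round 2 (k=11): L=209 R=167
Round 3 (k=11): L=167 R=229
Round 4 (k=16): L=229 R=240
Round 5 (k=34): L=240 R=2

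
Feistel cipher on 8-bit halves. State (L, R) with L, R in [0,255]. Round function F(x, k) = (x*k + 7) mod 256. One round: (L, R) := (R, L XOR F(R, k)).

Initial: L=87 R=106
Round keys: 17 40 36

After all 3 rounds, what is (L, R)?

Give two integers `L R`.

Round 1 (k=17): L=106 R=70
Round 2 (k=40): L=70 R=157
Round 3 (k=36): L=157 R=93

Answer: 157 93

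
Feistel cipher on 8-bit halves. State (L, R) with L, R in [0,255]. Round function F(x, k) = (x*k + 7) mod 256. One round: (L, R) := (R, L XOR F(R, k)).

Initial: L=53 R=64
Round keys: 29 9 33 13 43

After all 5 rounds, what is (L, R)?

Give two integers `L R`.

Answer: 104 125

Derivation:
Round 1 (k=29): L=64 R=114
Round 2 (k=9): L=114 R=73
Round 3 (k=33): L=73 R=2
Round 4 (k=13): L=2 R=104
Round 5 (k=43): L=104 R=125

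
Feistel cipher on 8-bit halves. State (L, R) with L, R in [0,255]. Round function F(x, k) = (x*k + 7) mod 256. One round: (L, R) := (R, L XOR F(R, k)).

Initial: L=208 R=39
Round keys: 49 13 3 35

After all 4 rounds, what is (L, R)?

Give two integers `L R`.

Round 1 (k=49): L=39 R=174
Round 2 (k=13): L=174 R=250
Round 3 (k=3): L=250 R=91
Round 4 (k=35): L=91 R=130

Answer: 91 130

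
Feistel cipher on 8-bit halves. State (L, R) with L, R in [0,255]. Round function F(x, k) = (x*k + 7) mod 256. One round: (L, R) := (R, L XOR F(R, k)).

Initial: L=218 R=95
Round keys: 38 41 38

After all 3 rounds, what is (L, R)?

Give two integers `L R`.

Round 1 (k=38): L=95 R=251
Round 2 (k=41): L=251 R=101
Round 3 (k=38): L=101 R=254

Answer: 101 254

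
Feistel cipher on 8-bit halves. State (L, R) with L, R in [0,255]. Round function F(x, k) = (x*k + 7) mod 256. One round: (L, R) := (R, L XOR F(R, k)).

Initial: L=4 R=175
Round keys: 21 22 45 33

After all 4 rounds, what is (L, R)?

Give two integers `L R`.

Answer: 253 192

Derivation:
Round 1 (k=21): L=175 R=102
Round 2 (k=22): L=102 R=100
Round 3 (k=45): L=100 R=253
Round 4 (k=33): L=253 R=192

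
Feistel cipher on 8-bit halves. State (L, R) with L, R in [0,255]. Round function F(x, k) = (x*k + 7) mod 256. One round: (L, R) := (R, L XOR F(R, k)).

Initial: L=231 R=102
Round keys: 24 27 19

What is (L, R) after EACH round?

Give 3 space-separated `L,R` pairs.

Answer: 102,112 112,177 177,90

Derivation:
Round 1 (k=24): L=102 R=112
Round 2 (k=27): L=112 R=177
Round 3 (k=19): L=177 R=90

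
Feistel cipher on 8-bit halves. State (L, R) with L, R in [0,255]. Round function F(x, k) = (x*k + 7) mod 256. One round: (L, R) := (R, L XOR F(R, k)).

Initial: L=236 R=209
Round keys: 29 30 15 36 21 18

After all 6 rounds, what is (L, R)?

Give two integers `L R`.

Answer: 33 212

Derivation:
Round 1 (k=29): L=209 R=88
Round 2 (k=30): L=88 R=134
Round 3 (k=15): L=134 R=185
Round 4 (k=36): L=185 R=141
Round 5 (k=21): L=141 R=33
Round 6 (k=18): L=33 R=212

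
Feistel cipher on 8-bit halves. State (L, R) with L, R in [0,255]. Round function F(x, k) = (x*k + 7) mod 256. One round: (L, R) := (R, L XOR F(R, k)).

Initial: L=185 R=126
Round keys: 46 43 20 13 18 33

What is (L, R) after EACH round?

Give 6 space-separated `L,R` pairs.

Answer: 126,18 18,115 115,17 17,151 151,180 180,172

Derivation:
Round 1 (k=46): L=126 R=18
Round 2 (k=43): L=18 R=115
Round 3 (k=20): L=115 R=17
Round 4 (k=13): L=17 R=151
Round 5 (k=18): L=151 R=180
Round 6 (k=33): L=180 R=172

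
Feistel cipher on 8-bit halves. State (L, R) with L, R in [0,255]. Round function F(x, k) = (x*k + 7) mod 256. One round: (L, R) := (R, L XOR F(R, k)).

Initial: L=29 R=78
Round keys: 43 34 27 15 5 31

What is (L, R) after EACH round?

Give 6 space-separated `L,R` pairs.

Answer: 78,60 60,177 177,142 142,232 232,1 1,206

Derivation:
Round 1 (k=43): L=78 R=60
Round 2 (k=34): L=60 R=177
Round 3 (k=27): L=177 R=142
Round 4 (k=15): L=142 R=232
Round 5 (k=5): L=232 R=1
Round 6 (k=31): L=1 R=206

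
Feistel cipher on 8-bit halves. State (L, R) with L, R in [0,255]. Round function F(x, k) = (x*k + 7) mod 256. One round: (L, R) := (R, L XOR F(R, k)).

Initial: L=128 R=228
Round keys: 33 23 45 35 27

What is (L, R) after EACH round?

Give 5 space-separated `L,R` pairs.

Round 1 (k=33): L=228 R=235
Round 2 (k=23): L=235 R=192
Round 3 (k=45): L=192 R=44
Round 4 (k=35): L=44 R=203
Round 5 (k=27): L=203 R=92

Answer: 228,235 235,192 192,44 44,203 203,92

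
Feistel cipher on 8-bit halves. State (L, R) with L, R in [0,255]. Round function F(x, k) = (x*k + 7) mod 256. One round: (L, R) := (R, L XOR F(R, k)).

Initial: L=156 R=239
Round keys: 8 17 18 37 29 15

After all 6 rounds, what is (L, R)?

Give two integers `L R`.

Round 1 (k=8): L=239 R=227
Round 2 (k=17): L=227 R=245
Round 3 (k=18): L=245 R=162
Round 4 (k=37): L=162 R=132
Round 5 (k=29): L=132 R=89
Round 6 (k=15): L=89 R=186

Answer: 89 186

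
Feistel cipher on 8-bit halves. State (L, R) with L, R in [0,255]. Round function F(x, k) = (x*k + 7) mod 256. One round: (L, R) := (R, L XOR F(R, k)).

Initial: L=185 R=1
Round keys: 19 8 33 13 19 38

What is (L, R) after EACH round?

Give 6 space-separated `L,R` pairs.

Answer: 1,163 163,30 30,70 70,139 139,30 30,240

Derivation:
Round 1 (k=19): L=1 R=163
Round 2 (k=8): L=163 R=30
Round 3 (k=33): L=30 R=70
Round 4 (k=13): L=70 R=139
Round 5 (k=19): L=139 R=30
Round 6 (k=38): L=30 R=240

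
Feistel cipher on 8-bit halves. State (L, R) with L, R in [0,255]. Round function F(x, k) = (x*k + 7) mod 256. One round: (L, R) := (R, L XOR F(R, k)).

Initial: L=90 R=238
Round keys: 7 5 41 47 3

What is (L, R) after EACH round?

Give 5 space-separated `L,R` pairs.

Answer: 238,211 211,200 200,220 220,163 163,44

Derivation:
Round 1 (k=7): L=238 R=211
Round 2 (k=5): L=211 R=200
Round 3 (k=41): L=200 R=220
Round 4 (k=47): L=220 R=163
Round 5 (k=3): L=163 R=44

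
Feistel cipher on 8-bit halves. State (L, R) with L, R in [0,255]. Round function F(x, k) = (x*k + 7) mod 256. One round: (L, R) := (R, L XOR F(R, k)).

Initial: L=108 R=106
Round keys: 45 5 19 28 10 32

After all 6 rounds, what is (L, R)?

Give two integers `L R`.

Round 1 (k=45): L=106 R=197
Round 2 (k=5): L=197 R=138
Round 3 (k=19): L=138 R=128
Round 4 (k=28): L=128 R=141
Round 5 (k=10): L=141 R=9
Round 6 (k=32): L=9 R=170

Answer: 9 170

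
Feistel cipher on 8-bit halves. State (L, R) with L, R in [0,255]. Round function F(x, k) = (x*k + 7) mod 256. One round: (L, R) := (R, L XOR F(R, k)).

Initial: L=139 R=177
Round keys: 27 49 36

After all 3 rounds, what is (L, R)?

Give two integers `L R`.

Answer: 65 18

Derivation:
Round 1 (k=27): L=177 R=57
Round 2 (k=49): L=57 R=65
Round 3 (k=36): L=65 R=18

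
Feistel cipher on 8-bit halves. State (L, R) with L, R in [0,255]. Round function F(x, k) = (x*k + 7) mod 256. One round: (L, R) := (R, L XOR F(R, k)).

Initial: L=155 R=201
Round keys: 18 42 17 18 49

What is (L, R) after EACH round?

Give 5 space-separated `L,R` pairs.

Round 1 (k=18): L=201 R=178
Round 2 (k=42): L=178 R=242
Round 3 (k=17): L=242 R=171
Round 4 (k=18): L=171 R=255
Round 5 (k=49): L=255 R=125

Answer: 201,178 178,242 242,171 171,255 255,125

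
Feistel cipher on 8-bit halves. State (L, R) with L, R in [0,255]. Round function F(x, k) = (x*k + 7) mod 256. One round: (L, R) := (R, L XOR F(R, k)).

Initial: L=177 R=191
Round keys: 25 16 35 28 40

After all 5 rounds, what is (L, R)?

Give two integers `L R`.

Answer: 79 159

Derivation:
Round 1 (k=25): L=191 R=31
Round 2 (k=16): L=31 R=72
Round 3 (k=35): L=72 R=192
Round 4 (k=28): L=192 R=79
Round 5 (k=40): L=79 R=159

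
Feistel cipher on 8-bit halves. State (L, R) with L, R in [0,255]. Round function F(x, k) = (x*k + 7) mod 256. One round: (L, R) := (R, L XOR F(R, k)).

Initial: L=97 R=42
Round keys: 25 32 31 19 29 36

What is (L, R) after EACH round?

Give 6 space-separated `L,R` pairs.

Round 1 (k=25): L=42 R=64
Round 2 (k=32): L=64 R=45
Round 3 (k=31): L=45 R=58
Round 4 (k=19): L=58 R=120
Round 5 (k=29): L=120 R=165
Round 6 (k=36): L=165 R=67

Answer: 42,64 64,45 45,58 58,120 120,165 165,67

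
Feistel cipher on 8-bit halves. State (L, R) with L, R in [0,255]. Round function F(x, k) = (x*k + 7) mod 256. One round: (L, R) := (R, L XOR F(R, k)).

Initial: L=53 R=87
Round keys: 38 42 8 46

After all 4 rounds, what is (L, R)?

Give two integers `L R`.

Round 1 (k=38): L=87 R=196
Round 2 (k=42): L=196 R=120
Round 3 (k=8): L=120 R=3
Round 4 (k=46): L=3 R=233

Answer: 3 233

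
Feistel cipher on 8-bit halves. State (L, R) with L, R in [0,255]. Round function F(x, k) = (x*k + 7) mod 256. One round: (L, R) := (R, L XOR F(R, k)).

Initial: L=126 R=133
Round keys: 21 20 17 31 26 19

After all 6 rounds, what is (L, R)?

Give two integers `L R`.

Round 1 (k=21): L=133 R=142
Round 2 (k=20): L=142 R=154
Round 3 (k=17): L=154 R=207
Round 4 (k=31): L=207 R=130
Round 5 (k=26): L=130 R=244
Round 6 (k=19): L=244 R=161

Answer: 244 161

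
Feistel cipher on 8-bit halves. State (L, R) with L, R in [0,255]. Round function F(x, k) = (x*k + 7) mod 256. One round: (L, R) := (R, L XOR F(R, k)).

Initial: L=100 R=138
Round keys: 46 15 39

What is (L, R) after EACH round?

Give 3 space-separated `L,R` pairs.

Answer: 138,183 183,74 74,250

Derivation:
Round 1 (k=46): L=138 R=183
Round 2 (k=15): L=183 R=74
Round 3 (k=39): L=74 R=250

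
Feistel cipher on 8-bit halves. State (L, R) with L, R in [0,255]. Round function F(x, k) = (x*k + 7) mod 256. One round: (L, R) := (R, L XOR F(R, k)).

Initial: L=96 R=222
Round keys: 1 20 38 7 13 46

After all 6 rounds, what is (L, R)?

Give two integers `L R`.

Round 1 (k=1): L=222 R=133
Round 2 (k=20): L=133 R=181
Round 3 (k=38): L=181 R=96
Round 4 (k=7): L=96 R=18
Round 5 (k=13): L=18 R=145
Round 6 (k=46): L=145 R=7

Answer: 145 7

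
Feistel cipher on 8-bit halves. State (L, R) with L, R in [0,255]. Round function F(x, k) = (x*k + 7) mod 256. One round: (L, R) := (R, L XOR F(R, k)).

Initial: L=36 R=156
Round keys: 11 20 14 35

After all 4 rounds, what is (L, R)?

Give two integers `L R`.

Round 1 (k=11): L=156 R=159
Round 2 (k=20): L=159 R=239
Round 3 (k=14): L=239 R=134
Round 4 (k=35): L=134 R=182

Answer: 134 182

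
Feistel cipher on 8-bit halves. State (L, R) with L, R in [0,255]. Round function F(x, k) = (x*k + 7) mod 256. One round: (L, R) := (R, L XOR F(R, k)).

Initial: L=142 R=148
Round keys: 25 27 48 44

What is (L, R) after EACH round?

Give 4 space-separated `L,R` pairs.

Answer: 148,245 245,74 74,18 18,85

Derivation:
Round 1 (k=25): L=148 R=245
Round 2 (k=27): L=245 R=74
Round 3 (k=48): L=74 R=18
Round 4 (k=44): L=18 R=85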